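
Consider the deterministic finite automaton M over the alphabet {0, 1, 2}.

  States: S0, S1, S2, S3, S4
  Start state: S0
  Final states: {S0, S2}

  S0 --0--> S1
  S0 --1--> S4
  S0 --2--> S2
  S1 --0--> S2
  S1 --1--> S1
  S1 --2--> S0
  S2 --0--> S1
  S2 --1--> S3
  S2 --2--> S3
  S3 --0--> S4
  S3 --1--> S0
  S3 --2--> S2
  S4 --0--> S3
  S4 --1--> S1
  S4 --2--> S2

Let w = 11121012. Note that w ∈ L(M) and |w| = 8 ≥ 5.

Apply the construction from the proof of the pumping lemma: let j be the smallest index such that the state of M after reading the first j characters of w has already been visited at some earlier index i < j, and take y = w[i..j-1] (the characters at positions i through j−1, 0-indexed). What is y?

State sequence: S0 -1-> S4 -1-> S1 -1-> S1 -2-> S0 -1-> S4 -0-> S3 -1-> S0 -2-> S2
First repeat at step 3: S1 was already visited.

So i = 2, j = 3, giving x = w[0:2] = 11, y = w[2:3] = 1, z = w[3:8] = 21012.
Check: |xy| = 3 ≤ 5 and |y| = 1 ≥ 1. Reading y takes M from S1 back to S1, so every xyⁱz is accepted.
Pumping length from the standard proof: p = 5 (the number of states). The repeated state found above gives |xy| = j ≤ 5 and |y| = j − i ≥ 1.

1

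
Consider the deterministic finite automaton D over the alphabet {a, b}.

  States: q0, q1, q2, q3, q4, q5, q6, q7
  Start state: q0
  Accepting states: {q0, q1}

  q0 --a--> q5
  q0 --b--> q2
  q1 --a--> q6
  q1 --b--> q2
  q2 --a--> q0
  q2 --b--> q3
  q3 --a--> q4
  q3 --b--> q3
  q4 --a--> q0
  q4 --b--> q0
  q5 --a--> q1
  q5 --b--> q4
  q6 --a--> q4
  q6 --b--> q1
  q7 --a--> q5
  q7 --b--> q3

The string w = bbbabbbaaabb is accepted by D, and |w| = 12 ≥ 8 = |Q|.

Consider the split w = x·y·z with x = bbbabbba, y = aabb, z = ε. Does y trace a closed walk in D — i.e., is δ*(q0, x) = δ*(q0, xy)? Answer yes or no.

no

Run of D on the first 12 characters of w = b b b a b b b a a a b b:
  step 0: q0  (start)
  step 1: q2  (read b: q0→q2)
  step 2: q3  (read b: q2→q3)
  step 3: q3  (read b: q3→q3)
  step 4: q4  (read a: q3→q4)
  step 5: q0  (read b: q4→q0)
  step 6: q2  (read b: q0→q2)
  step 7: q3  (read b: q2→q3)
  step 8: q4  (read a: q3→q4)
  step 9: q0  (read a: q4→q0)
  step 10: q5  (read a: q0→q5)
  step 11: q4  (read b: q5→q4)
  step 12: q0  (read b: q4→q0)

After x (step 8): q4. After xy (step 12): q0.
They differ (q4 ≠ q0), so y is not a cycle from the state after x; this split is not the one the pumping-lemma construction produces, and pumping y need not keep the string in L(D).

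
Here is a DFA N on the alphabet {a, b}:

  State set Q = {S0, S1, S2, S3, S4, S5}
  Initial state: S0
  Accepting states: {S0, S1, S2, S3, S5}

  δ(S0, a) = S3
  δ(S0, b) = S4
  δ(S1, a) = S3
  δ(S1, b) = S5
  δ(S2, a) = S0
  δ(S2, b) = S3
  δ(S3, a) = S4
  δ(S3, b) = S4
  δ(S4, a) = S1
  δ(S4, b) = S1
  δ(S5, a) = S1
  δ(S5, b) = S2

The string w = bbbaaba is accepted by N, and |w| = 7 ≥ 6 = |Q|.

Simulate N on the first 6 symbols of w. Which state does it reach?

S4

State sequence: S0 -b-> S4 -b-> S1 -b-> S5 -a-> S1 -a-> S3 -b-> S4

After reading 6 characters, N is in state S4.
(This kind of state-tracing is the core of the pumping-lemma construction: with 6 states, pigeonhole forces a repeat within the first 6 steps.)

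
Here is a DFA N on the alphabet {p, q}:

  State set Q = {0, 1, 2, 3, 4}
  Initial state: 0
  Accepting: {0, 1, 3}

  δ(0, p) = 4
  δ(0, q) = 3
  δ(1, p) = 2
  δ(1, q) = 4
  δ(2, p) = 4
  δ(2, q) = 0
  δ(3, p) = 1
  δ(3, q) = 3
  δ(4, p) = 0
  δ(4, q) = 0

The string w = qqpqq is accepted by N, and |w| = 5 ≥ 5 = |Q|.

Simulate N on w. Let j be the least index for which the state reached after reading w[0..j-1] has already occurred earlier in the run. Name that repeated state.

3

Run of N on w = q q p q q:
  step 0: 0  (start)
  step 1: 3  (read q: 0→3)
  step 2: 3  (read q: 3→3)   ← first repeat (3 seen earlier)
  step 3: 1  (read p: 3→1)
  step 4: 4  (read q: 1→4)
  step 5: 0  (read q: 4→0)

The earliest repeat is at step j = 2: N is in 3, which it already visited at step i = 1.
The DFA has 5 states, so the proof of the pumping lemma guarantees a repeated state among the first 5+1 visited; the segment between the two visits is the pumpable y.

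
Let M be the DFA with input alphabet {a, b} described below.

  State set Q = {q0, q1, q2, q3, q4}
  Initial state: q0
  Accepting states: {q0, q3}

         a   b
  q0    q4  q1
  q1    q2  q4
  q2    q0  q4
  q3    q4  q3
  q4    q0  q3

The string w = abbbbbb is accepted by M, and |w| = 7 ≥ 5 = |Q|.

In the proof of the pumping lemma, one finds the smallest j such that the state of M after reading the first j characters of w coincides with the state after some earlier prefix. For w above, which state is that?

q3

Run of M on w = a b b b b b b:
  step 0: q0  (start)
  step 1: q4  (read a: q0→q4)
  step 2: q3  (read b: q4→q3)
  step 3: q3  (read b: q3→q3)   ← first repeat (q3 seen earlier)
  step 4: q3  (read b: q3→q3)
  step 5: q3  (read b: q3→q3)
  step 6: q3  (read b: q3→q3)
  step 7: q3  (read b: q3→q3)

The earliest repeat is at step j = 3: M is in q3, which it already visited at step i = 2.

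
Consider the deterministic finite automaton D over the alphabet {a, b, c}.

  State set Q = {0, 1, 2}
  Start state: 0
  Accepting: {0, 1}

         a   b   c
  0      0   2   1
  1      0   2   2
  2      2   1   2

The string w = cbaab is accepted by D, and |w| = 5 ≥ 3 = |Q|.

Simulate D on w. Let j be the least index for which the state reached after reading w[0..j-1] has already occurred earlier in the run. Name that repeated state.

2

State sequence: 0 -c-> 1 -b-> 2 -a-> 2 -a-> 2 -b-> 1
First repeat at step 3: 2 was already visited.

The earliest repeat is at step j = 3: D is in 2, which it already visited at step i = 2.
Since D has 3 states, any run of length ≥ 3 visits 3+1 states, so by pigeonhole some state repeats within the first 3 steps — that repeat gives the pumpable loop.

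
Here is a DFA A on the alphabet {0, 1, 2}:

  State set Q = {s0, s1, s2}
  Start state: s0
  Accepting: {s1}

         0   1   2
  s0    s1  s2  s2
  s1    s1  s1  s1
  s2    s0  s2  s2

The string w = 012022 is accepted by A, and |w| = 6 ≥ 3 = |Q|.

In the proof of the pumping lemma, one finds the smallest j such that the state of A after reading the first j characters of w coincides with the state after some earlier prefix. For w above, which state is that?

s1

State sequence: s0 -0-> s1 -1-> s1 -2-> s1 -0-> s1 -2-> s1 -2-> s1
First repeat at step 2: s1 was already visited.

The earliest repeat is at step j = 2: A is in s1, which it already visited at step i = 1.
Pumping length from the standard proof: p = 3 (the number of states). The repeated state found above gives |xy| = j ≤ 3 and |y| = j − i ≥ 1.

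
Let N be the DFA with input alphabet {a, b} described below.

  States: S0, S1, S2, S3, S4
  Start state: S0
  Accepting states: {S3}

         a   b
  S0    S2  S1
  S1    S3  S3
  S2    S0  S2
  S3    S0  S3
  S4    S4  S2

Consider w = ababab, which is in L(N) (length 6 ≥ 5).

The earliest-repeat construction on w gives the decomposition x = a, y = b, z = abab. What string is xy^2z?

xy^2z = a·b·b·abab = abbabab.
Reading y = b takes N from S2 back to S2, so after x·y·y the machine is still in S2, and z then leads to the accepting state S3. Hence abbabab ∈ L(N).

abbabab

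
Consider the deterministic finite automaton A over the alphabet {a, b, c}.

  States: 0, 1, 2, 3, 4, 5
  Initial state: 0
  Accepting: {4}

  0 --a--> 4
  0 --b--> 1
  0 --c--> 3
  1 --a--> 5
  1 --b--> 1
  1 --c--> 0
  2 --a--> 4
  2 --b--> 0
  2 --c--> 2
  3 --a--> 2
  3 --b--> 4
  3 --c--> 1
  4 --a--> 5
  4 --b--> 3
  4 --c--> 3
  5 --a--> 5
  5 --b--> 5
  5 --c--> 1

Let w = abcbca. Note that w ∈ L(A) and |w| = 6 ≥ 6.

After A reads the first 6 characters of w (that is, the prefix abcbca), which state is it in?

Run of A on the first 6 characters of w = a b c b c a:
  step 0: 0  (start)
  step 1: 4  (read a: 0→4)
  step 2: 3  (read b: 4→3)
  step 3: 1  (read c: 3→1)
  step 4: 1  (read b: 1→1)
  step 5: 0  (read c: 1→0)
  step 6: 4  (read a: 0→4)

After reading 6 characters, A is in state 4.

4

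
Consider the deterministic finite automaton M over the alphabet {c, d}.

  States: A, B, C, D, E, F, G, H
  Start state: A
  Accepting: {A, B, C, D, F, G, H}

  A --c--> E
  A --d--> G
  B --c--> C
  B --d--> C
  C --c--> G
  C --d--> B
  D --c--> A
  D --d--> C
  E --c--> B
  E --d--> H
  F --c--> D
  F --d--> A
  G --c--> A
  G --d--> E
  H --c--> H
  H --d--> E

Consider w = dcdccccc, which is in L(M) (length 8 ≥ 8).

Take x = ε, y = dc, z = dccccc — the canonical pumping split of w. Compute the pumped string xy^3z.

xy^3z = ε·dc·dc·dc·dccccc = dcdcdcdccccc.
Reading y = dc takes M from A back to A, so after x·y·y·y the machine is still in A, and z then leads to the accepting state G. Hence dcdcdcdccccc ∈ L(M).

dcdcdcdccccc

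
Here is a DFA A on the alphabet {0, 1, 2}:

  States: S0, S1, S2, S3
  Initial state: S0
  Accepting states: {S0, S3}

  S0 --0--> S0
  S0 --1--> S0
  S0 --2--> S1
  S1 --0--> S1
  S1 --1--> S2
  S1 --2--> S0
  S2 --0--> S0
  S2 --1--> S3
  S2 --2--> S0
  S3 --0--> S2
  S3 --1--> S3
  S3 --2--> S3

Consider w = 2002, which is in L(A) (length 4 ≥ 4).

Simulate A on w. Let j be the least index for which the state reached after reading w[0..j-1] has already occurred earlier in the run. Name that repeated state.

S1

Run of A on w = 2 0 0 2:
  step 0: S0  (start)
  step 1: S1  (read 2: S0→S1)
  step 2: S1  (read 0: S1→S1)   ← first repeat (S1 seen earlier)
  step 3: S1  (read 0: S1→S1)
  step 4: S0  (read 2: S1→S0)

The earliest repeat is at step j = 2: A is in S1, which it already visited at step i = 1.
With |Q| = 4, pigeonhole forces a state repeat no later than step 4; the substring read between the first and second visits to that state can be pumped.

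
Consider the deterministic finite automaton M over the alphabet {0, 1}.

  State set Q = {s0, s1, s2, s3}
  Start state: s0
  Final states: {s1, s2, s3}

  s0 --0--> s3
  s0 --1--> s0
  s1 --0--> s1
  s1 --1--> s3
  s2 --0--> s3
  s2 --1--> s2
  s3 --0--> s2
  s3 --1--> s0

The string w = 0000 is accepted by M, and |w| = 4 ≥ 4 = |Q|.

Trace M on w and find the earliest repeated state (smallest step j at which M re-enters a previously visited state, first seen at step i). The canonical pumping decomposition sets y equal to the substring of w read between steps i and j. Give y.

00

Run of M on w = 0 0 0 0:
  step 0: s0  (start)
  step 1: s3  (read 0: s0→s3)
  step 2: s2  (read 0: s3→s2)
  step 3: s3  (read 0: s2→s3)   ← first repeat (s3 seen earlier)
  step 4: s2  (read 0: s3→s2)

So i = 1, j = 3, giving x = w[0:1] = 0, y = w[1:3] = 00, z = w[3:4] = 0.
Check: |xy| = 3 ≤ 4 and |y| = 2 ≥ 1. Reading y takes M from s3 back to s3, so every xyⁱz is accepted.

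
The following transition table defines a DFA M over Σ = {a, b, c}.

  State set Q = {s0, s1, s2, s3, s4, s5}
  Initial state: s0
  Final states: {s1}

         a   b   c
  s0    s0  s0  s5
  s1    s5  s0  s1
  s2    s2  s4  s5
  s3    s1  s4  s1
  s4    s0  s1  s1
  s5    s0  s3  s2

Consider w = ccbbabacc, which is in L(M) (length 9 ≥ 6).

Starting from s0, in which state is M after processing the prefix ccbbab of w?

State sequence: s0 -c-> s5 -c-> s2 -b-> s4 -b-> s1 -a-> s5 -b-> s3

After reading 6 characters, M is in state s3.

s3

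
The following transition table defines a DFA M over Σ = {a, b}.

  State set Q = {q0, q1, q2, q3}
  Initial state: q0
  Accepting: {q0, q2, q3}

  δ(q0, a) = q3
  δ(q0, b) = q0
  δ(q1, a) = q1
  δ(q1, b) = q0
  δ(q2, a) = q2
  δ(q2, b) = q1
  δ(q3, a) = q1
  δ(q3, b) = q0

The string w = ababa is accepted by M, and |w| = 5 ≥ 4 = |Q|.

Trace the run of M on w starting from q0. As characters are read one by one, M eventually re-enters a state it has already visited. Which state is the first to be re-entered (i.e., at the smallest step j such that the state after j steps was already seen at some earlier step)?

q0

Run of M on w = a b a b a:
  step 0: q0  (start)
  step 1: q3  (read a: q0→q3)
  step 2: q0  (read b: q3→q0)   ← first repeat (q0 seen earlier)
  step 3: q3  (read a: q0→q3)
  step 4: q0  (read b: q3→q0)
  step 5: q3  (read a: q0→q3)

The earliest repeat is at step j = 2: M is in q0, which it already visited at step i = 0.
The DFA has 4 states, so the proof of the pumping lemma guarantees a repeated state among the first 4+1 visited; the segment between the two visits is the pumpable y.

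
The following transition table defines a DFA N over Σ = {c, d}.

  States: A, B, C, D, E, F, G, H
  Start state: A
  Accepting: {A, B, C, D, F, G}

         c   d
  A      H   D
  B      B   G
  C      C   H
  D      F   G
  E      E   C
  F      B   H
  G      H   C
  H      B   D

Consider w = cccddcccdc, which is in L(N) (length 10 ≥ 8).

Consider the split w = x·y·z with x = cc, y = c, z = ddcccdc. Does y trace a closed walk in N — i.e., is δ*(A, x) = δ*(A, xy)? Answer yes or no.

Run of N on the first 3 characters of w = c c c:
  step 0: A  (start)
  step 1: H  (read c: A→H)
  step 2: B  (read c: H→B)
  step 3: B  (read c: B→B)

After x (step 2): B. After xy (step 3): B.
They match, so y = c drives N around a cycle from B back to itself; pumping y any number of times keeps N in B before reading z, and xyⁱz ∈ L(N) for every i ≥ 0.

yes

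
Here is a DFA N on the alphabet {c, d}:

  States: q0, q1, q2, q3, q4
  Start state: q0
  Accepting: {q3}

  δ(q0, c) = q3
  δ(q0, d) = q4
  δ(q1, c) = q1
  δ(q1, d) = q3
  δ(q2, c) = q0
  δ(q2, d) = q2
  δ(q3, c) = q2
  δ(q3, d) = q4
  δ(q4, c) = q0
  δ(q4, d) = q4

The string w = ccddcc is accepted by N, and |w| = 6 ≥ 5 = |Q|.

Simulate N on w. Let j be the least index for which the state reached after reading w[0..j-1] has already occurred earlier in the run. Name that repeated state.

State sequence: q0 -c-> q3 -c-> q2 -d-> q2 -d-> q2 -c-> q0 -c-> q3
First repeat at step 3: q2 was already visited.

The earliest repeat is at step j = 3: N is in q2, which it already visited at step i = 2.

q2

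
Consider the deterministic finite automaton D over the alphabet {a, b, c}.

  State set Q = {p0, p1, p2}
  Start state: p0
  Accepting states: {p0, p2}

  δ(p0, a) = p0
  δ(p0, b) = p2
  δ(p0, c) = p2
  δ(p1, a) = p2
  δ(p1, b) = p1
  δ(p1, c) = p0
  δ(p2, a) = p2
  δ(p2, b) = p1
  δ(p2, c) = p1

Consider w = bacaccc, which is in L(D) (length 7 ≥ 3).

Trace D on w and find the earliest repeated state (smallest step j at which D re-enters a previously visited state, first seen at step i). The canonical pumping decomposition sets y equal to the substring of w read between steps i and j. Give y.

State sequence: p0 -b-> p2 -a-> p2 -c-> p1 -a-> p2 -c-> p1 -c-> p0 -c-> p2
First repeat at step 2: p2 was already visited.

So i = 1, j = 2, giving x = w[0:1] = b, y = w[1:2] = a, z = w[2:7] = caccc.
Check: |xy| = 2 ≤ 3 and |y| = 1 ≥ 1. Reading y takes D from p2 back to p2, so every xyⁱz is accepted.

a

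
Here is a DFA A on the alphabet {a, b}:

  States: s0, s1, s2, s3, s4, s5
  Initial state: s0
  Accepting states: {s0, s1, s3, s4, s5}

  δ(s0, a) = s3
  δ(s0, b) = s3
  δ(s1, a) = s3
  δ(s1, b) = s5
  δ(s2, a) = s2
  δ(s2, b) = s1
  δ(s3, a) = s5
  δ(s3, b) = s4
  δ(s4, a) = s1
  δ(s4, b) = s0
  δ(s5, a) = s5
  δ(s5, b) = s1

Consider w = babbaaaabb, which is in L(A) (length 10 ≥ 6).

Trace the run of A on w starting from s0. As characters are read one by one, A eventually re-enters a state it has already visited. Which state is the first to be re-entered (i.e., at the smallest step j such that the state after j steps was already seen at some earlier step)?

s5

Run of A on w = b a b b a a a a b b:
  step 0: s0  (start)
  step 1: s3  (read b: s0→s3)
  step 2: s5  (read a: s3→s5)
  step 3: s1  (read b: s5→s1)
  step 4: s5  (read b: s1→s5)   ← first repeat (s5 seen earlier)
  step 5: s5  (read a: s5→s5)
  step 6: s5  (read a: s5→s5)
  step 7: s5  (read a: s5→s5)
  step 8: s5  (read a: s5→s5)
  step 9: s1  (read b: s5→s1)
  step 10: s5  (read b: s1→s5)

The earliest repeat is at step j = 4: A is in s5, which it already visited at step i = 2.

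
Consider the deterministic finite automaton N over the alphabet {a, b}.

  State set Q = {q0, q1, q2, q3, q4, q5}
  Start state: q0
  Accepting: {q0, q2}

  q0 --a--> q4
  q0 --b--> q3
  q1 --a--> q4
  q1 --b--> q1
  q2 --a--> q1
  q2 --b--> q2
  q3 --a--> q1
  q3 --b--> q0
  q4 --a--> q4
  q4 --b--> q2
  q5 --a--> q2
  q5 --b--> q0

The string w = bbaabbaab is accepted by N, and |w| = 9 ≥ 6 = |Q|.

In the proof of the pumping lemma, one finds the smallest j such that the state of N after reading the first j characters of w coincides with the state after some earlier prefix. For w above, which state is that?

q0

Run of N on w = b b a a b b a a b:
  step 0: q0  (start)
  step 1: q3  (read b: q0→q3)
  step 2: q0  (read b: q3→q0)   ← first repeat (q0 seen earlier)
  step 3: q4  (read a: q0→q4)
  step 4: q4  (read a: q4→q4)
  step 5: q2  (read b: q4→q2)
  step 6: q2  (read b: q2→q2)
  step 7: q1  (read a: q2→q1)
  step 8: q4  (read a: q1→q4)
  step 9: q2  (read b: q4→q2)

The earliest repeat is at step j = 2: N is in q0, which it already visited at step i = 0.
With |Q| = 6, pigeonhole forces a state repeat no later than step 6; the substring read between the first and second visits to that state can be pumped.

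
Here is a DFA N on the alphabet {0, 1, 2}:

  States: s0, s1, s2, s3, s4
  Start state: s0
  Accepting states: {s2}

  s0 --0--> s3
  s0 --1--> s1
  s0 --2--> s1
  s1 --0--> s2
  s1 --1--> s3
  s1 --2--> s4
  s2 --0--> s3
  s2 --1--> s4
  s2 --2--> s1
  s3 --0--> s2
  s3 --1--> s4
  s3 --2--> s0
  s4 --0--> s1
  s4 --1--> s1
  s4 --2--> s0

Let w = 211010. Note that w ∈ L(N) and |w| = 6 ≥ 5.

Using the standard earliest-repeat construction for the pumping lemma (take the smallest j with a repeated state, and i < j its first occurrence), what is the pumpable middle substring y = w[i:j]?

110

State sequence: s0 -2-> s1 -1-> s3 -1-> s4 -0-> s1 -1-> s3 -0-> s2
First repeat at step 4: s1 was already visited.

So i = 1, j = 4, giving x = w[0:1] = 2, y = w[1:4] = 110, z = w[4:6] = 10.
Check: |xy| = 4 ≤ 5 and |y| = 3 ≥ 1. Reading y takes N from s1 back to s1, so every xyⁱz is accepted.
Since N has 5 states, any run of length ≥ 5 visits 5+1 states, so by pigeonhole some state repeats within the first 5 steps — that repeat gives the pumpable loop.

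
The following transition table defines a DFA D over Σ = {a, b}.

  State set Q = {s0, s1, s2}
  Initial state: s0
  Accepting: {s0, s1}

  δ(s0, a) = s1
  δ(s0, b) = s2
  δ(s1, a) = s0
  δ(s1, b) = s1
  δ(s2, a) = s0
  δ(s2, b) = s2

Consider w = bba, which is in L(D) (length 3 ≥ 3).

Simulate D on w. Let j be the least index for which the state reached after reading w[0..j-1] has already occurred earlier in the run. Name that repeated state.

s2

Run of D on w = b b a:
  step 0: s0  (start)
  step 1: s2  (read b: s0→s2)
  step 2: s2  (read b: s2→s2)   ← first repeat (s2 seen earlier)
  step 3: s0  (read a: s2→s0)

The earliest repeat is at step j = 2: D is in s2, which it already visited at step i = 1.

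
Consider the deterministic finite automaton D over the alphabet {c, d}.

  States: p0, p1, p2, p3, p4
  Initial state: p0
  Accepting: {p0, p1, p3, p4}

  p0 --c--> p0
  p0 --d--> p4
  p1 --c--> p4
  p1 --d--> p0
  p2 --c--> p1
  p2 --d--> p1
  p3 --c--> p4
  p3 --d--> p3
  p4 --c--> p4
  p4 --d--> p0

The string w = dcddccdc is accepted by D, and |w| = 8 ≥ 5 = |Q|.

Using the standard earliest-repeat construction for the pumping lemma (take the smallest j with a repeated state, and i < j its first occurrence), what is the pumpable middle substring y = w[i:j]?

Run of D on w = d c d d c c d c:
  step 0: p0  (start)
  step 1: p4  (read d: p0→p4)
  step 2: p4  (read c: p4→p4)   ← first repeat (p4 seen earlier)
  step 3: p0  (read d: p4→p0)
  step 4: p4  (read d: p0→p4)
  step 5: p4  (read c: p4→p4)
  step 6: p4  (read c: p4→p4)
  step 7: p0  (read d: p4→p0)
  step 8: p0  (read c: p0→p0)

So i = 1, j = 2, giving x = w[0:1] = d, y = w[1:2] = c, z = w[2:8] = ddccdc.
Check: |xy| = 2 ≤ 5 and |y| = 1 ≥ 1. Reading y takes D from p4 back to p4, so every xyⁱz is accepted.

c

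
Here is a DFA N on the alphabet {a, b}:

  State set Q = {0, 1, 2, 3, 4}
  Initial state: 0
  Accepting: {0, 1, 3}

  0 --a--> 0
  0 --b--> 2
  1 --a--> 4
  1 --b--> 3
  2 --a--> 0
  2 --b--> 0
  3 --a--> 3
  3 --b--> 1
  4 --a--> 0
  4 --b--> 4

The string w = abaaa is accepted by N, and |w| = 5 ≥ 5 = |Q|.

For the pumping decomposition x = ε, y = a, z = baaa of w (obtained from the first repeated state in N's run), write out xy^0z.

baaa

xy⁰z = xz = ε·baaa = baaa.
Reading y = a takes N from 0 back to 0, so after x the machine is still in 0, and z then leads to the accepting state 0. Hence baaa ∈ L(N).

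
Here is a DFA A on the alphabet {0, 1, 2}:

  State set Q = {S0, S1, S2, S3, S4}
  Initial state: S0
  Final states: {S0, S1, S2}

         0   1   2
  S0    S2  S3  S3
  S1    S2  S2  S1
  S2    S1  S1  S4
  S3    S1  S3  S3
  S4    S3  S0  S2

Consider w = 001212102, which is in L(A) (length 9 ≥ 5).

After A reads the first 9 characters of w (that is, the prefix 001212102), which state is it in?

State sequence: S0 -0-> S2 -0-> S1 -1-> S2 -2-> S4 -1-> S0 -2-> S3 -1-> S3 -0-> S1 -2-> S1

After reading 9 characters, A is in state S1.

S1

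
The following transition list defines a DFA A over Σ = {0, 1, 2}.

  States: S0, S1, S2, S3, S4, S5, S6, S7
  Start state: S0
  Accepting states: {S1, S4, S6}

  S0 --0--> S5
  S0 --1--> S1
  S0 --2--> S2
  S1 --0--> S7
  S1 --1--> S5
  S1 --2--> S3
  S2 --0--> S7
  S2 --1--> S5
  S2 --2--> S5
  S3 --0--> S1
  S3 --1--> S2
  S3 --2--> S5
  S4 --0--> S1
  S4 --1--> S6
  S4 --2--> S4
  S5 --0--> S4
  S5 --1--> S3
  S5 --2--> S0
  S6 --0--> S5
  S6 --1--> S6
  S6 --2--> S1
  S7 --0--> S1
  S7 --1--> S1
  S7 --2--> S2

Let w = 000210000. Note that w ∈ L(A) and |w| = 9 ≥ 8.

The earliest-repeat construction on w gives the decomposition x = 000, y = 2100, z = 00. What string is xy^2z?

xy^2z = 000·2100·2100·00 = 0002100210000.
Reading y = 2100 takes A from S1 back to S1, so after x·y·y the machine is still in S1, and z then leads to the accepting state S1. Hence 0002100210000 ∈ L(A).

0002100210000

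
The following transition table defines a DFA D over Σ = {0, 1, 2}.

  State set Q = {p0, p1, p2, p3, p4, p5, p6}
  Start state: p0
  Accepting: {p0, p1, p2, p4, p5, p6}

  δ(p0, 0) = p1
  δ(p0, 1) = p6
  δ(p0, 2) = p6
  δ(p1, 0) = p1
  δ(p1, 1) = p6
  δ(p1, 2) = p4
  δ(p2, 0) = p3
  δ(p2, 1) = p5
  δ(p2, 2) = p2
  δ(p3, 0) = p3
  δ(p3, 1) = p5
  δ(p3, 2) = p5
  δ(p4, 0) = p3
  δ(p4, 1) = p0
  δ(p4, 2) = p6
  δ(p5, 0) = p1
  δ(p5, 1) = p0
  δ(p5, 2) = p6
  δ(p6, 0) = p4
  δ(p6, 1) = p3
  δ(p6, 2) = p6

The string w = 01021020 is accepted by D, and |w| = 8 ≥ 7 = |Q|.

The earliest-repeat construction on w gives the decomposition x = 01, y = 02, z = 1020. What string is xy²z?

xy^2z = 01·02·02·1020 = 0102021020.
Reading y = 02 takes D from p6 back to p6, so after x·y·y the machine is still in p6, and z then leads to the accepting state p1. Hence 0102021020 ∈ L(D).

0102021020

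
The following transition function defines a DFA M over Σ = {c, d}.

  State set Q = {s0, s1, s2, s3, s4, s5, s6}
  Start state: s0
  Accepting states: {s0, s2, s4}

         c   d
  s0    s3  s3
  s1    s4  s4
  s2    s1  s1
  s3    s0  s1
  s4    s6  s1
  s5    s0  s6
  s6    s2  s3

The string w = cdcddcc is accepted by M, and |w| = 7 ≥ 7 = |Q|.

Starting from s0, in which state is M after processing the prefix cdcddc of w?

s6

Run of M on the first 6 characters of w = c d c d d c:
  step 0: s0  (start)
  step 1: s3  (read c: s0→s3)
  step 2: s1  (read d: s3→s1)
  step 3: s4  (read c: s1→s4)
  step 4: s1  (read d: s4→s1)
  step 5: s4  (read d: s1→s4)
  step 6: s6  (read c: s4→s6)

After reading 6 characters, M is in state s6.
(This kind of state-tracing is the core of the pumping-lemma construction: with 7 states, pigeonhole forces a repeat within the first 7 steps.)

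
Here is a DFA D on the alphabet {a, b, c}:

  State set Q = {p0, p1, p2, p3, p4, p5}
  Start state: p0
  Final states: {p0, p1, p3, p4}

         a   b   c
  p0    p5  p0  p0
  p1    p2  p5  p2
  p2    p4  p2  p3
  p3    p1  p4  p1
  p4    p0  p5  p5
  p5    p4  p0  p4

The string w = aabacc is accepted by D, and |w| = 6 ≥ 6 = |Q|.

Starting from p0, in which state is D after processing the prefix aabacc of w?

p4

Run of D on the first 6 characters of w = a a b a c c:
  step 0: p0  (start)
  step 1: p5  (read a: p0→p5)
  step 2: p4  (read a: p5→p4)
  step 3: p5  (read b: p4→p5)
  step 4: p4  (read a: p5→p4)
  step 5: p5  (read c: p4→p5)
  step 6: p4  (read c: p5→p4)

After reading 6 characters, D is in state p4.
(This kind of state-tracing is the core of the pumping-lemma construction: with 6 states, pigeonhole forces a repeat within the first 6 steps.)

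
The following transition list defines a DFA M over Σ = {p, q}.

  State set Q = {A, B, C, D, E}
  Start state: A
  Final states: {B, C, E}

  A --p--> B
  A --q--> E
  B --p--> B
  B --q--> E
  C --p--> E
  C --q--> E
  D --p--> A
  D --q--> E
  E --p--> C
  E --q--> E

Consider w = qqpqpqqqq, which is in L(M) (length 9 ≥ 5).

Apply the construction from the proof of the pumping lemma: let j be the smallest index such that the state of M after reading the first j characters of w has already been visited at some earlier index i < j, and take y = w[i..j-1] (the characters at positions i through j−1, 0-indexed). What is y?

q

Run of M on w = q q p q p q q q q:
  step 0: A  (start)
  step 1: E  (read q: A→E)
  step 2: E  (read q: E→E)   ← first repeat (E seen earlier)
  step 3: C  (read p: E→C)
  step 4: E  (read q: C→E)
  step 5: C  (read p: E→C)
  step 6: E  (read q: C→E)
  step 7: E  (read q: E→E)
  step 8: E  (read q: E→E)
  step 9: E  (read q: E→E)

So i = 1, j = 2, giving x = w[0:1] = q, y = w[1:2] = q, z = w[2:9] = pqpqqqq.
Check: |xy| = 2 ≤ 5 and |y| = 1 ≥ 1. Reading y takes M from E back to E, so every xyⁱz is accepted.
The DFA has 5 states, so the proof of the pumping lemma guarantees a repeated state among the first 5+1 visited; the segment between the two visits is the pumpable y.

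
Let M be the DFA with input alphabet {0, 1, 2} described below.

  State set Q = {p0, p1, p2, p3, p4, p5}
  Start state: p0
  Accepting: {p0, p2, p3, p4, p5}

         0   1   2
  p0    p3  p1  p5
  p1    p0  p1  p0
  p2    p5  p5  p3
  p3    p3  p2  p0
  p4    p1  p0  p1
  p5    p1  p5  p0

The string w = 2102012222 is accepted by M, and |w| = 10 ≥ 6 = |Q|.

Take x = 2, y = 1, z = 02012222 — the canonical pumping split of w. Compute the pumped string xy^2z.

21102012222

xy^2z = 2·1·1·02012222 = 21102012222.
Reading y = 1 takes M from p5 back to p5, so after x·y·y the machine is still in p5, and z then leads to the accepting state p0. Hence 21102012222 ∈ L(M).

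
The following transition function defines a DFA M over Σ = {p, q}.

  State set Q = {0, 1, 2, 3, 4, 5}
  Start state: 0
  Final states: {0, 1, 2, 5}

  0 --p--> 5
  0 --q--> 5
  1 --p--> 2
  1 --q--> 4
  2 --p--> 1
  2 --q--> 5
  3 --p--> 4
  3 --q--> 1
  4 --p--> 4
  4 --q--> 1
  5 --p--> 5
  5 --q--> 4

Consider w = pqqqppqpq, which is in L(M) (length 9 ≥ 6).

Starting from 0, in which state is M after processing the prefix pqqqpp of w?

State sequence: 0 -p-> 5 -q-> 4 -q-> 1 -q-> 4 -p-> 4 -p-> 4

After reading 6 characters, M is in state 4.

4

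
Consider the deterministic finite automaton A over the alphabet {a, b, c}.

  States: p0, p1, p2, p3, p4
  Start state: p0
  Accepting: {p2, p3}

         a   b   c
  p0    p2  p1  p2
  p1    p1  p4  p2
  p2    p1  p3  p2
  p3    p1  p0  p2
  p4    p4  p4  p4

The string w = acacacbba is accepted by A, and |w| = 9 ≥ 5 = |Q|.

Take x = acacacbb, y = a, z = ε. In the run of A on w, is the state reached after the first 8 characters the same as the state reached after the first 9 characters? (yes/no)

State sequence: p0 -a-> p2 -c-> p2 -a-> p1 -c-> p2 -a-> p1 -c-> p2 -b-> p3 -b-> p0 -a-> p2

After x (step 8): p0. After xy (step 9): p2.
They differ (p0 ≠ p2), so y is not a cycle from the state after x; this split is not the one the pumping-lemma construction produces, and pumping y need not keep the string in L(A).

no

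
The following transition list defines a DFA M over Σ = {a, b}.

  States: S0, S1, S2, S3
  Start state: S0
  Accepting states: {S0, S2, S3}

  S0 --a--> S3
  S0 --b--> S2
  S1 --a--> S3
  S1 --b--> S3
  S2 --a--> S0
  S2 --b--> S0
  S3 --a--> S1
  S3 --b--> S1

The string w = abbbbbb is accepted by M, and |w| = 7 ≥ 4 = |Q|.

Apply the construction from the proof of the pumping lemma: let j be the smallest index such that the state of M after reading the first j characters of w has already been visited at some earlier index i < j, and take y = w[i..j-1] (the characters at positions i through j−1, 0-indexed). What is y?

bb

State sequence: S0 -a-> S3 -b-> S1 -b-> S3 -b-> S1 -b-> S3 -b-> S1 -b-> S3
First repeat at step 3: S3 was already visited.

So i = 1, j = 3, giving x = w[0:1] = a, y = w[1:3] = bb, z = w[3:7] = bbbb.
Check: |xy| = 3 ≤ 4 and |y| = 2 ≥ 1. Reading y takes M from S3 back to S3, so every xyⁱz is accepted.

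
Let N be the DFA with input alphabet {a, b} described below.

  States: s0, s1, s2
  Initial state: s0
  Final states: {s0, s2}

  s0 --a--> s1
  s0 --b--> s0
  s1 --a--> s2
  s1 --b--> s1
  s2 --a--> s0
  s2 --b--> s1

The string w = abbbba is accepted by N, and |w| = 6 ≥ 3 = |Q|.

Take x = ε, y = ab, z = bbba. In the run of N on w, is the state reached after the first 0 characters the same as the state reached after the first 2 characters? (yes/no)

no

Run of N on the first 2 characters of w = a b:
  step 0: s0  (start)
  step 1: s1  (read a: s0→s1)
  step 2: s1  (read b: s1→s1)

After x (step 0): s0. After xy (step 2): s1.
They differ (s0 ≠ s1), so y is not a cycle from the state after x; this split is not the one the pumping-lemma construction produces, and pumping y need not keep the string in L(N).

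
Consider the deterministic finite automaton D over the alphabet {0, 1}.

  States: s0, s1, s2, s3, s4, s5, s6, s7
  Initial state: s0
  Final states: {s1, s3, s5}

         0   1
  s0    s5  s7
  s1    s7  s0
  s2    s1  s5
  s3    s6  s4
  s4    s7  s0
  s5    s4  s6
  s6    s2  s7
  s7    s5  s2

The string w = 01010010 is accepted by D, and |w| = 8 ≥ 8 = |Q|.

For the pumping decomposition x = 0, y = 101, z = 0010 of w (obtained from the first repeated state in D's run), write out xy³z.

xy^3z = 0·101·101·101·0010 = 01011011010010.
Reading y = 101 takes D from s5 back to s5, so after x·y·y·y the machine is still in s5, and z then leads to the accepting state s1. Hence 01011011010010 ∈ L(D).

01011011010010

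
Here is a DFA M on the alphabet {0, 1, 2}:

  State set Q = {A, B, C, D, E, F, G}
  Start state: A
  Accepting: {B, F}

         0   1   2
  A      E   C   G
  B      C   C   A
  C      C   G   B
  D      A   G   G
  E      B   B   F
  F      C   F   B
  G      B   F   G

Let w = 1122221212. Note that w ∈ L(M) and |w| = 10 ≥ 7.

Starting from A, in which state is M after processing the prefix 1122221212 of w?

B

State sequence: A -1-> C -1-> G -2-> G -2-> G -2-> G -2-> G -1-> F -2-> B -1-> C -2-> B

After reading 10 characters, M is in state B.
(This kind of state-tracing is the core of the pumping-lemma construction: with 7 states, pigeonhole forces a repeat within the first 7 steps.)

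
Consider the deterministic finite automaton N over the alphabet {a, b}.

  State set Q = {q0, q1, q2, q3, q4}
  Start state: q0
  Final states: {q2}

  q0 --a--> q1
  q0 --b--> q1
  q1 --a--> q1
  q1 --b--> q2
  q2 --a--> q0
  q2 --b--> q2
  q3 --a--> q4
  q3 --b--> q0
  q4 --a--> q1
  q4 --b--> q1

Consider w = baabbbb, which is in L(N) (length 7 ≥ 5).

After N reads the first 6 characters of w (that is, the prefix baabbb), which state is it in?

State sequence: q0 -b-> q1 -a-> q1 -a-> q1 -b-> q2 -b-> q2 -b-> q2

After reading 6 characters, N is in state q2.
(This kind of state-tracing is the core of the pumping-lemma construction: with 5 states, pigeonhole forces a repeat within the first 5 steps.)

q2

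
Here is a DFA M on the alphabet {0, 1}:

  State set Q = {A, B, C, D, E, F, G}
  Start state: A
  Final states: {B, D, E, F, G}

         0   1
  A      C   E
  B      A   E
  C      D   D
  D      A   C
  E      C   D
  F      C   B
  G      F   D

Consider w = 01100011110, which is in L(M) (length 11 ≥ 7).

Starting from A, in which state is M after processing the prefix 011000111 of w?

State sequence: A -0-> C -1-> D -1-> C -0-> D -0-> A -0-> C -1-> D -1-> C -1-> D

After reading 9 characters, M is in state D.

D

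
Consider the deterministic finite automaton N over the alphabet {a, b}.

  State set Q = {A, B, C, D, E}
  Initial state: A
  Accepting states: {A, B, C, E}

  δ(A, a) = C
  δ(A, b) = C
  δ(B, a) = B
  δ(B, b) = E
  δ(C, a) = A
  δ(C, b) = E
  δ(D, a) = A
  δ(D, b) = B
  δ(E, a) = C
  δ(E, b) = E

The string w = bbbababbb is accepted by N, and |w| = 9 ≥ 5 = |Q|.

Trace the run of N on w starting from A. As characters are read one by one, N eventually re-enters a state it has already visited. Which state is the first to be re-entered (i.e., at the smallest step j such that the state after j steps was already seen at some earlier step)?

E

State sequence: A -b-> C -b-> E -b-> E -a-> C -b-> E -a-> C -b-> E -b-> E -b-> E
First repeat at step 3: E was already visited.

The earliest repeat is at step j = 3: N is in E, which it already visited at step i = 2.
The DFA has 5 states, so the proof of the pumping lemma guarantees a repeated state among the first 5+1 visited; the segment between the two visits is the pumpable y.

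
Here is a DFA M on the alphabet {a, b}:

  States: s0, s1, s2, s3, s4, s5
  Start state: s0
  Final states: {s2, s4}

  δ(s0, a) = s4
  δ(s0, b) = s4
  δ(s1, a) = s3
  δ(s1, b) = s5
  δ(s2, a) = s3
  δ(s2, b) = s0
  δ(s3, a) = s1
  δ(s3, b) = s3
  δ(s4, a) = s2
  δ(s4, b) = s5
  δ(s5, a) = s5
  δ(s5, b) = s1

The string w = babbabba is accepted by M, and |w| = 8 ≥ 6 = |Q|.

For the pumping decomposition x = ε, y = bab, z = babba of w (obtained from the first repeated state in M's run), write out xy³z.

xy^3z = ε·bab·bab·bab·babba = babbabbabbabba.
Reading y = bab takes M from s0 back to s0, so after x·y·y·y the machine is still in s0, and z then leads to the accepting state s2. Hence babbabbabbabba ∈ L(M).

babbabbabbabba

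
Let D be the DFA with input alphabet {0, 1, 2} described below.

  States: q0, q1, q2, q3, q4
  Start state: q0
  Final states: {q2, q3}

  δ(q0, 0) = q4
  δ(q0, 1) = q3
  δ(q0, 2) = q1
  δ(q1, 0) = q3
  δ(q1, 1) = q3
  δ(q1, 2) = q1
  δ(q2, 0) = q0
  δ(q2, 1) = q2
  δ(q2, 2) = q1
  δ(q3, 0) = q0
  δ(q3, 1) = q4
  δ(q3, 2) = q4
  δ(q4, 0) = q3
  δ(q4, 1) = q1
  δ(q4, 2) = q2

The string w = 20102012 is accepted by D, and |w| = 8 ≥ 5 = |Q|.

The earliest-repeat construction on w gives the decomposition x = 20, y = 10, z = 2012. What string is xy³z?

201010102012

xy^3z = 20·10·10·10·2012 = 201010102012.
Reading y = 10 takes D from q3 back to q3, so after x·y·y·y the machine is still in q3, and z then leads to the accepting state q2. Hence 201010102012 ∈ L(D).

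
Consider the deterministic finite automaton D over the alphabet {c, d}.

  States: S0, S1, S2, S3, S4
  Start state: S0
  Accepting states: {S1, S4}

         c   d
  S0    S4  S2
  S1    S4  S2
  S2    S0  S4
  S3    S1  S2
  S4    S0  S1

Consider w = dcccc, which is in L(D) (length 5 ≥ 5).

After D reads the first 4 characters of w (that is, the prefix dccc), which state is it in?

State sequence: S0 -d-> S2 -c-> S0 -c-> S4 -c-> S0

After reading 4 characters, D is in state S0.

S0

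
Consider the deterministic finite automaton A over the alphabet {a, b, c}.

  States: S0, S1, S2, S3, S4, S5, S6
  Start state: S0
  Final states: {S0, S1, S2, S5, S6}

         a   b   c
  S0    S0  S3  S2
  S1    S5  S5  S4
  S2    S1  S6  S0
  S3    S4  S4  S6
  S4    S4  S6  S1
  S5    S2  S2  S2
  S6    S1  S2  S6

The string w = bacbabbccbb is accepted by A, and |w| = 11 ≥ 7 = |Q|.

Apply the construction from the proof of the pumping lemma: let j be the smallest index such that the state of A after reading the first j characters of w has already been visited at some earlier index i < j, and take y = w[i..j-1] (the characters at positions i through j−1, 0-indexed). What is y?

State sequence: S0 -b-> S3 -a-> S4 -c-> S1 -b-> S5 -a-> S2 -b-> S6 -b-> S2 -c-> S0 -c-> S2 -b-> S6 -b-> S2
First repeat at step 7: S2 was already visited.

So i = 5, j = 7, giving x = w[0:5] = bacba, y = w[5:7] = bb, z = w[7:11] = ccbb.
Check: |xy| = 7 ≤ 7 and |y| = 2 ≥ 1. Reading y takes A from S2 back to S2, so every xyⁱz is accepted.
Since A has 7 states, any run of length ≥ 7 visits 7+1 states, so by pigeonhole some state repeats within the first 7 steps — that repeat gives the pumpable loop.

bb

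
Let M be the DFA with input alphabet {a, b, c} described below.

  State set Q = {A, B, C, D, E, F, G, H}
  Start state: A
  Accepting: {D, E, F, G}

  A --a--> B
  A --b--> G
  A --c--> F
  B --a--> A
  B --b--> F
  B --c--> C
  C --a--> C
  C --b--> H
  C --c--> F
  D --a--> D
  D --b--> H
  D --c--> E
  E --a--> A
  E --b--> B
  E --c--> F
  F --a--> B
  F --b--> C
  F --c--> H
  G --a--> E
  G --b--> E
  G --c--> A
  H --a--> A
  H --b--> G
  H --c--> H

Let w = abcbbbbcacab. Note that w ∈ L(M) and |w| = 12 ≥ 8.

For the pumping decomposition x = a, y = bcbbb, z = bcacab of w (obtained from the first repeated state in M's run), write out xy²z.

abcbbbbcbbbbcacab

xy^2z = a·bcbbb·bcbbb·bcacab = abcbbbbcbbbbcacab.
Reading y = bcbbb takes M from B back to B, so after x·y·y the machine is still in B, and z then leads to the accepting state F. Hence abcbbbbcbbbbcacab ∈ L(M).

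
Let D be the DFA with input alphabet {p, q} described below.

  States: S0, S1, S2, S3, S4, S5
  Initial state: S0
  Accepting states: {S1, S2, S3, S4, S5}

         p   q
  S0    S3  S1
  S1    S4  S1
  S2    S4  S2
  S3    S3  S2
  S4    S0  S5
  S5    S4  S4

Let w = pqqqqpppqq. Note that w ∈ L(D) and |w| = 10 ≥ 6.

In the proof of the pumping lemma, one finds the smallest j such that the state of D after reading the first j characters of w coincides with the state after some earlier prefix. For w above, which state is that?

S2

Run of D on w = p q q q q p p p q q:
  step 0: S0  (start)
  step 1: S3  (read p: S0→S3)
  step 2: S2  (read q: S3→S2)
  step 3: S2  (read q: S2→S2)   ← first repeat (S2 seen earlier)
  step 4: S2  (read q: S2→S2)
  step 5: S2  (read q: S2→S2)
  step 6: S4  (read p: S2→S4)
  step 7: S0  (read p: S4→S0)
  step 8: S3  (read p: S0→S3)
  step 9: S2  (read q: S3→S2)
  step 10: S2  (read q: S2→S2)

The earliest repeat is at step j = 3: D is in S2, which it already visited at step i = 2.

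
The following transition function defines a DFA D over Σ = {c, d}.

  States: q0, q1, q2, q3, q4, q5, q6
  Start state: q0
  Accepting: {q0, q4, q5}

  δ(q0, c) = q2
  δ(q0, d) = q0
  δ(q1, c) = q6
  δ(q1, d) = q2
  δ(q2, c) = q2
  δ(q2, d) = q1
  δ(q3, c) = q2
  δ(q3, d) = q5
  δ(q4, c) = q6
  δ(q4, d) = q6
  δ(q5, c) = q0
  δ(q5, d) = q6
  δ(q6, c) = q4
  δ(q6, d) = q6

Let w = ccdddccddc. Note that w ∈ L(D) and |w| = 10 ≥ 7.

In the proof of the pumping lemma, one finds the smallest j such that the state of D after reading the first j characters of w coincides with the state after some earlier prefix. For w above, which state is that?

State sequence: q0 -c-> q2 -c-> q2 -d-> q1 -d-> q2 -d-> q1 -c-> q6 -c-> q4 -d-> q6 -d-> q6 -c-> q4
First repeat at step 2: q2 was already visited.

The earliest repeat is at step j = 2: D is in q2, which it already visited at step i = 1.
The DFA has 7 states, so the proof of the pumping lemma guarantees a repeated state among the first 7+1 visited; the segment between the two visits is the pumpable y.

q2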